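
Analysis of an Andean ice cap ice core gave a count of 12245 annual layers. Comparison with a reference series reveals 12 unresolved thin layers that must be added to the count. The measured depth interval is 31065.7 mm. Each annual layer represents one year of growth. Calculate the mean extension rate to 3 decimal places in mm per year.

True annual layer count = 12245 + 12 = 12257.
31065.7 mm over 12257 years gives 31065.7 / 12257 ≈ 2.535 mm per year.

2.535 mm per year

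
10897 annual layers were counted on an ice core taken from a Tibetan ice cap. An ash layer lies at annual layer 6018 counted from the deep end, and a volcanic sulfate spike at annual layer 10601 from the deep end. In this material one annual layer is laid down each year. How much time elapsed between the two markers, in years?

4583 yr

10601 − 6018 = 4583 annual layers lie between the two events.
One annual layer per year makes the interval 4583 years.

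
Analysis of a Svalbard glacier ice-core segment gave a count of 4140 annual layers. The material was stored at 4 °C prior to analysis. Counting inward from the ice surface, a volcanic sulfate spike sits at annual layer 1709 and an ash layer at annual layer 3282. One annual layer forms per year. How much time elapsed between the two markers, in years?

The two markers are separated by 3282 − 1709 = 1573 annual layers.
At one annual layer per year, 1573 years elapsed between them.

1573 years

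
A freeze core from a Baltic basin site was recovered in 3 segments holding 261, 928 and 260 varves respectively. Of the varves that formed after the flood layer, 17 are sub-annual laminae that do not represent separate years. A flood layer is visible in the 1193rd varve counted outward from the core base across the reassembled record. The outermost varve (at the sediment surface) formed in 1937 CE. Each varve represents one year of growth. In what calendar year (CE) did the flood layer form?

1698 CE

Total varves = 261 + 928 + 260 = 1449.
1449 − 1193 = 256 varves lie beyond the flood layer toward the sediment surface.
256 − 17 false = 239 true varves after the flood layer.
1937 − 239 = 1698 CE.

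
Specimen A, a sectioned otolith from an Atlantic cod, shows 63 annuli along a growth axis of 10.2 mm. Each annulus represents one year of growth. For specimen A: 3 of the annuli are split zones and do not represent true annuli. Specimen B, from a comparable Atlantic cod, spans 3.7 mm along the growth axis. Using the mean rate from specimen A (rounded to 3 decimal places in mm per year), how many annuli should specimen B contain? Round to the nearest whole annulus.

22 annuli

Specimen A: correcting the raw count gives 63 − 3 = 60 true annuli.
A: Mean rate = 10.2 mm / 60 years ≈ 0.170 mm/year.
B spans 3.7 / 0.170 = 21.76 years ≈ 22 annuli.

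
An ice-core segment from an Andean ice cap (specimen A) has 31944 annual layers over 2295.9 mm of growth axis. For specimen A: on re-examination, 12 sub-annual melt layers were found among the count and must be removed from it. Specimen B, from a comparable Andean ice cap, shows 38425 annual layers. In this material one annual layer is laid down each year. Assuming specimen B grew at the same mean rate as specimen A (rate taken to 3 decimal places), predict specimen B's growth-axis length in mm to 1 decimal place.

2766.6 mm

Specimen A: correcting the raw count gives 31944 − 12 = 31932 true annual layers.
A: Extension rate ≈ 2295.9 / 31932 = 0.072 mm/yr.
B's length ≈ 0.072 × 38425 = 2766.6 mm.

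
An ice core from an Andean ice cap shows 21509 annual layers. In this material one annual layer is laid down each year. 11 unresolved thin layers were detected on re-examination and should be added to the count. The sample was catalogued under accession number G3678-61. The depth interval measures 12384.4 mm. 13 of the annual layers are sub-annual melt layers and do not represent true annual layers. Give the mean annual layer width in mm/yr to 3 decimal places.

0.576 mm/yr

Adjusted count: 21509 − 13 + 11 = 21507 annual layers.
12384.4 mm over 21507 years gives 12384.4 / 21507 ≈ 0.576 mm/yr.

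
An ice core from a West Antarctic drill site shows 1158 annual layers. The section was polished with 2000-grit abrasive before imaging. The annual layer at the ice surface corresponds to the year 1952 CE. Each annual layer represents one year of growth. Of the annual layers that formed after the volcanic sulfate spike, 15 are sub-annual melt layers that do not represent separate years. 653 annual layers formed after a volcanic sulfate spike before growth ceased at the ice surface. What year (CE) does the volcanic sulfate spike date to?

653 annual layers post-date the volcanic sulfate spike.
Excluding 15 false annual layers: 653 − 15 = 638.
The annual layer at the ice surface is 1952 CE, so the volcanic sulfate spike dates to 1952 − 638 = 1314 CE.

1314 CE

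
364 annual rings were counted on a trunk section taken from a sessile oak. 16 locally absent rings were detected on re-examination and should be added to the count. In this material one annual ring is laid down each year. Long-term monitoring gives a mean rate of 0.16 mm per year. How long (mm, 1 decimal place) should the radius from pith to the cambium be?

Correcting the raw count gives 364 + 16 = 380 true annual rings.
Predicted length = 0.16 mm/year × 380 years = 60.8 mm.

60.8 mm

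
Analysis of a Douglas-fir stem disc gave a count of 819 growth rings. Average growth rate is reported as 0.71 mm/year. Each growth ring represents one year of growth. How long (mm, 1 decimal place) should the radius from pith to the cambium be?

819 years of growth are recorded.
819 years at 0.71 mm/year gives 0.71 × 819 = 581.5 mm.

581.5 mm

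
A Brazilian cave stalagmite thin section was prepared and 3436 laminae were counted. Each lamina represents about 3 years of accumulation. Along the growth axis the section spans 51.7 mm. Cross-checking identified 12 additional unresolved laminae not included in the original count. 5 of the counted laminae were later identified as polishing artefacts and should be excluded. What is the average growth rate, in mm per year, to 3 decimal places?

0.005 mm per year

After corrections the count is 3436 − 5 + 12 = 3443 laminae.
Multiplying by 3 years per lamina: 3443 × 3 = 10329 years.
Extension rate ≈ 51.7 / 10329 = 0.005 mm per year.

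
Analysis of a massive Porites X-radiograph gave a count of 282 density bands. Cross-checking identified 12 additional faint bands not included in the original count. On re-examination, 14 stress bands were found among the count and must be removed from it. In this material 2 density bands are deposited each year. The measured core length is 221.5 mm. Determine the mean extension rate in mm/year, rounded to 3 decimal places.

1.582 mm/year

After corrections the count is 282 − 14 + 12 = 280 density bands.
280 density bands at 2 per year is 280 / 2 = 140 years.
Extension rate ≈ 221.5 / 140 = 1.582 mm/year.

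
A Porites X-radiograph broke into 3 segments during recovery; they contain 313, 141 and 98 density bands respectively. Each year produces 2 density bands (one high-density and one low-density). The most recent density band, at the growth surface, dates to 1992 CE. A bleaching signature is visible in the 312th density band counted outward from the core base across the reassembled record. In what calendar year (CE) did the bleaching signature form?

Total density bands = 313 + 141 + 98 = 552.
The bleaching signature sits at density band 312 from the core base, so 552 − 312 = 240 density bands formed after it.
With 2 density bands per year, 240 / 2 = 120 years.
Counting back 120 years from 1992 CE places the bleaching signature in 1992 − 120 = 1872 CE.

1872 CE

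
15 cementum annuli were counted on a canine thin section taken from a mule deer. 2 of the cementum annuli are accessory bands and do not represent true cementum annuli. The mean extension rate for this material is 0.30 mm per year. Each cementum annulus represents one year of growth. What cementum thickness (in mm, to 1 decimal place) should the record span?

Correcting the raw count gives 15 − 2 = 13 true cementum annuli.
13 years at 0.30 mm/year gives 0.30 × 13 = 3.9 mm.

3.9 mm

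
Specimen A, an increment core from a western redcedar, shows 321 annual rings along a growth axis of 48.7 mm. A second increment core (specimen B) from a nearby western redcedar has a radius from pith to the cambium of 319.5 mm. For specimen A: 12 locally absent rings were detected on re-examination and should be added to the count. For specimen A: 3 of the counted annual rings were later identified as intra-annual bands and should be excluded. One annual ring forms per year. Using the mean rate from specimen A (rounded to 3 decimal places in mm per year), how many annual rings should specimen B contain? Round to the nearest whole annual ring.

2159 annual rings

Specimen A: correcting the raw count gives 321 − 3 + 12 = 330 true annual rings.
A: Extension rate ≈ 48.7 / 330 = 0.148 mm/yr.
B spans 319.5 / 0.148 = 2158.78 years ≈ 2159 annual rings.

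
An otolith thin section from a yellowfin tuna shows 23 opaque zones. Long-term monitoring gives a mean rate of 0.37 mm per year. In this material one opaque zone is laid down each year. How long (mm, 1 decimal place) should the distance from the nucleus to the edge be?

8.5 mm

The record spans 23 years at 0.37 mm per year.
Length ≈ 0.37 × 23 = 8.5 mm.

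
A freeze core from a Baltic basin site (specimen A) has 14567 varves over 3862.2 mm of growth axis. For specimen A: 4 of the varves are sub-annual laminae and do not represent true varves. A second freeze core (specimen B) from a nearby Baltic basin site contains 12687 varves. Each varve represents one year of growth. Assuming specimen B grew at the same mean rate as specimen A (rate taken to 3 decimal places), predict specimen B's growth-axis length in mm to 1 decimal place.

3362.1 mm

Specimen A: true varve count = 14567 − 4 = 14563.
A: 3862.2 mm over 14563 years gives 3862.2 / 14563 ≈ 0.265 mm/yr.
B's length ≈ 0.265 × 12687 = 3362.1 mm.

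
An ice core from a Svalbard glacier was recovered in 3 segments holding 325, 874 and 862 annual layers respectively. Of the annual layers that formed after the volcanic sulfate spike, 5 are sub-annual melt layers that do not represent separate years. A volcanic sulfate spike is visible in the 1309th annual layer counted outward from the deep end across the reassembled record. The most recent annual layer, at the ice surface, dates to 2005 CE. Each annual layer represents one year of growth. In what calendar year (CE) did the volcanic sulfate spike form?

1258 CE

Total annual layers = 325 + 874 + 862 = 2061.
Between annual layer 1309 and the ice surface there are 2061 − 1309 = 752 annual layers.
752 − 5 false = 747 true annual layers after the volcanic sulfate spike.
The annual layer at the ice surface is 2005 CE, so the volcanic sulfate spike dates to 2005 − 747 = 1258 CE.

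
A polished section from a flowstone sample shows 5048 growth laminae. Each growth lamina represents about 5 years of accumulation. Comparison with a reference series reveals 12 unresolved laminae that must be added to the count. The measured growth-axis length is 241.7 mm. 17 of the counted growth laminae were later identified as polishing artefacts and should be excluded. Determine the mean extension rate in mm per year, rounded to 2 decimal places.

Correcting the raw count gives 5048 − 17 + 12 = 5043 true growth laminae.
Multiplying by 5 years per growth lamina: 5043 × 5 = 25215 years.
Extension rate ≈ 241.7 / 25215 = 0.01 mm per year.

0.01 mm per year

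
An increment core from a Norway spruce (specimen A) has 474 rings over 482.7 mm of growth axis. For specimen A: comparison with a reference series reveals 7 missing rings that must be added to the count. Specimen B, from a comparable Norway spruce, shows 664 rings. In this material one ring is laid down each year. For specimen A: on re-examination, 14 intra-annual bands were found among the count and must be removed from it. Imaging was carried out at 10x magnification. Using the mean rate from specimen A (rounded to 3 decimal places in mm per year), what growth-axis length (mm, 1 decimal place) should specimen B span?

Specimen A: adjusted count: 474 − 14 + 7 = 467 rings.
A: Mean rate = 482.7 mm / 467 years ≈ 1.034 mm/yr.
B's length ≈ 1.034 × 664 = 686.6 mm.

686.6 mm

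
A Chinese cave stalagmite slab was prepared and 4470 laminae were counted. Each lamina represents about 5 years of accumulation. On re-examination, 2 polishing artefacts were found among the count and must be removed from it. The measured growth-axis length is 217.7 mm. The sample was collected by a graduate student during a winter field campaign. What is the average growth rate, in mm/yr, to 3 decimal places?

True lamina count = 4470 − 2 = 4468.
Multiplying by 5 years per lamina: 4468 × 5 = 22340 years.
Extension rate ≈ 217.7 / 22340 = 0.010 mm/yr.

0.010 mm/yr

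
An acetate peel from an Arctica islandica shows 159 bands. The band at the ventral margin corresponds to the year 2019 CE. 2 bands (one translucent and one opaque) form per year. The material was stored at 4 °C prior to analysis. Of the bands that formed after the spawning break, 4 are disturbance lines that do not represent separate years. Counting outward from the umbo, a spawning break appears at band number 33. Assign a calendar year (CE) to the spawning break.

159 − 33 = 126 bands lie beyond the spawning break toward the ventral margin.
Removing the 4 false bands leaves 126 − 4 = 122 true bands beyond the spawning break.
122 bands at 2 per year is 122 / 2 = 61 years.
2019 − 61 = 1958 CE.

1958 CE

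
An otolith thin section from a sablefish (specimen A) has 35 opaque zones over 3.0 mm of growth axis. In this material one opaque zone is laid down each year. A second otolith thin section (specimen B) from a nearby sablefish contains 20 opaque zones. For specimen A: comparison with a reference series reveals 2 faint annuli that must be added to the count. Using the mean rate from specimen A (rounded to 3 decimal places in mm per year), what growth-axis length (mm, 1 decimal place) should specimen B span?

Specimen A: true opaque zone count = 35 + 2 = 37.
A: Mean rate = 3.0 mm / 37 years ≈ 0.081 mm/year.
Length of B = 0.081 × 20 = 1.6 mm.

1.6 mm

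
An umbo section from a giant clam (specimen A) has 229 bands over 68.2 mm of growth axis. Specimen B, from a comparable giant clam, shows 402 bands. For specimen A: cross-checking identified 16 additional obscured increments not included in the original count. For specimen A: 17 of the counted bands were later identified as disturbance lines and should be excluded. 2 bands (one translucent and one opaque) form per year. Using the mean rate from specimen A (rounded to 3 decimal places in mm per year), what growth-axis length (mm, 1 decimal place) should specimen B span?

120.2 mm

Specimen A: after corrections the count is 229 − 17 + 16 = 228 bands.
Specimen A: with 2 bands per year, 228 / 2 = 114 years.
A: Mean rate = 68.2 mm / 114 years ≈ 0.598 mm/yr.
Specimen B: with 2 bands per year, 402 / 2 = 201 years. B's length ≈ 0.598 × 201 = 120.2 mm.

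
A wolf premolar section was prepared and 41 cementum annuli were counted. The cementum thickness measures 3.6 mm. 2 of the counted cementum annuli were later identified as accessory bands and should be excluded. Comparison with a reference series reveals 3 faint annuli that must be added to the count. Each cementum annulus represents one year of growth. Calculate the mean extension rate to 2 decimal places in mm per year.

0.09 mm per year

Adjusted count: 41 − 2 + 3 = 42 cementum annuli.
3.6 mm over 42 years gives 3.6 / 42 ≈ 0.09 mm per year.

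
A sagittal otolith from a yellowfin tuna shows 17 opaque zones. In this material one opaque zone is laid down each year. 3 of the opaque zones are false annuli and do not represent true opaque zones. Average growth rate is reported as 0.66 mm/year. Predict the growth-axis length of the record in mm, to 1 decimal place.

After corrections the count is 17 − 3 = 14 opaque zones.
14 years at 0.66 mm/year gives 0.66 × 14 = 9.2 mm.

9.2 mm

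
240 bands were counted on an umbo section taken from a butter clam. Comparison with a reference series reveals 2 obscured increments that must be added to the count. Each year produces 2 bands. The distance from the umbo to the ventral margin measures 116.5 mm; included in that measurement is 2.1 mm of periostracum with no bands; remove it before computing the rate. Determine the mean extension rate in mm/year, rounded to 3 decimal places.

0.945 mm/year

Correcting the raw count gives 240 + 2 = 242 true bands.
With 2 bands per year, 242 / 2 = 121 years.
Removing the 2.1 mm offcut leaves 116.5 − 2.1 = 114.4 mm.
Extension rate ≈ 114.4 / 121 = 0.945 mm/year.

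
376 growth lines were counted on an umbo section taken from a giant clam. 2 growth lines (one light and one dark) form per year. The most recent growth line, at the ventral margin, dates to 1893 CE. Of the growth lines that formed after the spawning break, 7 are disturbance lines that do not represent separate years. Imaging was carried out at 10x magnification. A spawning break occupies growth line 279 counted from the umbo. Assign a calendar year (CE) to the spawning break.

Between growth line 279 and the ventral margin there are 376 − 279 = 97 growth lines.
Removing the 7 false growth lines leaves 97 − 7 = 90 true growth lines beyond the spawning break.
With 2 growth lines per year, 90 / 2 = 45 years.
The growth line at the ventral margin is 1893 CE, so the spawning break dates to 1893 − 45 = 1848 CE.

1848 CE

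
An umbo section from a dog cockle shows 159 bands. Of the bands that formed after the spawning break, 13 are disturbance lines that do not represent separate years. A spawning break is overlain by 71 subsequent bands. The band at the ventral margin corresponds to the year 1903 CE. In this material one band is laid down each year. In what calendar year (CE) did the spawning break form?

1845 CE

There are 71 bands younger than the spawning break.
71 − 13 false = 58 true bands after the spawning break.
The band at the ventral margin is 1903 CE, so the spawning break dates to 1903 − 58 = 1845 CE.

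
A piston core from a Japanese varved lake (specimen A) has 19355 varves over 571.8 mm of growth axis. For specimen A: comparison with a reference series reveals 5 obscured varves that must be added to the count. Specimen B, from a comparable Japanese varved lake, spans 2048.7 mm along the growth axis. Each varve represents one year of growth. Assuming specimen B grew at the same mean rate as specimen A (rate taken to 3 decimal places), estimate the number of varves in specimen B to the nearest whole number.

Specimen A: true varve count = 19355 + 5 = 19360.
A: Mean rate = 571.8 mm / 19360 years ≈ 0.030 mm per year.
Specimen B: 2048.7 mm / 0.030 mm per year = 68290.00 years ≈ 68290 varves.

68290 varves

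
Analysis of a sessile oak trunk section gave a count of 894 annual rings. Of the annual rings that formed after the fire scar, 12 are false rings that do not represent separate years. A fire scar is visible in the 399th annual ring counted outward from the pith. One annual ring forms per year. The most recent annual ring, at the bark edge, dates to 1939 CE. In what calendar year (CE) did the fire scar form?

1456 CE

894 − 399 = 495 annual rings lie beyond the fire scar toward the bark edge.
495 − 12 false = 483 true annual rings after the fire scar.
Counting back 483 years from 1939 CE places the fire scar in 1939 − 483 = 1456 CE.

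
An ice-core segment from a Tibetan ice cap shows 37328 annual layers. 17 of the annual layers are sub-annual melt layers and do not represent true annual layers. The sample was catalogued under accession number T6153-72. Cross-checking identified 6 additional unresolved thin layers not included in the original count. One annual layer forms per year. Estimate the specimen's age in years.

Correcting the raw count gives 37328 − 17 + 6 = 37317 true annual layers.
One annual layer per year makes the duration 37317 years.

37317 years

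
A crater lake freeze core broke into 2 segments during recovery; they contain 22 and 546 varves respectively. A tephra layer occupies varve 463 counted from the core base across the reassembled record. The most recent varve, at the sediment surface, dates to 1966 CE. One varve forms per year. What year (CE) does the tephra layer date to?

1861 CE

Total varves = 22 + 546 = 568.
568 − 463 = 105 varves lie beyond the tephra layer toward the sediment surface.
The varve at the sediment surface is 1966 CE, so the tephra layer dates to 1966 − 105 = 1861 CE.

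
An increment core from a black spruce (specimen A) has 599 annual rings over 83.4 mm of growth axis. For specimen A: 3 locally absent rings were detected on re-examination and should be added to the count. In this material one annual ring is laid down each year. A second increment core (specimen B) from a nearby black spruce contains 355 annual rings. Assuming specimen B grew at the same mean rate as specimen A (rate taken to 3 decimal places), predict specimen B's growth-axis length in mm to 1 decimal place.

Specimen A: adjusted count: 599 + 3 = 602 annual rings.
A: 83.4 mm over 602 years gives 83.4 / 602 ≈ 0.139 mm per year.
Length of B = 0.139 × 355 = 49.3 mm.

49.3 mm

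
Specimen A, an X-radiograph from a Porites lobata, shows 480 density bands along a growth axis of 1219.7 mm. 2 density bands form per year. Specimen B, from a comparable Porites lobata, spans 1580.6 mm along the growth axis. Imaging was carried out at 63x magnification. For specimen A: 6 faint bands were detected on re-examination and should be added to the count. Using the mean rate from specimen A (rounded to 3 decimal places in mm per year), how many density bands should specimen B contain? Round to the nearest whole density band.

Specimen A: true density band count = 480 + 6 = 486.
Specimen A: with 2 density bands per year, 486 / 2 = 243 years.
A: Mean rate = 1219.7 mm / 243 years ≈ 5.019 mm/year.
B spans 1580.6 / 5.019 = 314.92 years; at 2 density bands per year that is 314.92 × 2 ≈ 630 density bands.

630 density bands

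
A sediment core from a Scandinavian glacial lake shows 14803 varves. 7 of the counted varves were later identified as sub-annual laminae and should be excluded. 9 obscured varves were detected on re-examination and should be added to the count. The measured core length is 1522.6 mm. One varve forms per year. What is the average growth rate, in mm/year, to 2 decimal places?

After corrections the count is 14803 − 7 + 9 = 14805 varves.
Mean rate = 1522.6 mm / 14805 years ≈ 0.10 mm/year.

0.10 mm/year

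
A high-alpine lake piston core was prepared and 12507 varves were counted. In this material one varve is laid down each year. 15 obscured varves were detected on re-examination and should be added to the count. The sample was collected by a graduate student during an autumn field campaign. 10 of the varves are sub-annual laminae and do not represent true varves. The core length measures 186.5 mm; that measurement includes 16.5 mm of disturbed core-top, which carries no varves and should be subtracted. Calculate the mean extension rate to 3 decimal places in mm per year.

True varve count = 12507 − 10 + 15 = 12512.
Removing the 16.5 mm offcut leaves 186.5 − 16.5 = 170.0 mm.
Extension rate ≈ 170.0 / 12512 = 0.014 mm per year.

0.014 mm per year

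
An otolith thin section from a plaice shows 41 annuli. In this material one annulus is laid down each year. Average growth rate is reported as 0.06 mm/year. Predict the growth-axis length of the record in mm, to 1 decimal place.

The record spans 41 years at 0.06 mm per year.
Length ≈ 0.06 × 41 = 2.5 mm.

2.5 mm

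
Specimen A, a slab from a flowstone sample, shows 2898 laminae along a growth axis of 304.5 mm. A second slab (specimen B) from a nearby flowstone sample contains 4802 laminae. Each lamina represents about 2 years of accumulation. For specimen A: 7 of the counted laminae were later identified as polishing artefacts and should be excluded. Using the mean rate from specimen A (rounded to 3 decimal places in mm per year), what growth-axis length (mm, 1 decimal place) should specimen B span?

509.0 mm

Specimen A: after corrections the count is 2898 − 7 = 2891 laminae.
Specimen A: multiplying by 2 years per lamina: 2891 × 2 = 5782 years.
A: Mean rate = 304.5 mm / 5782 years ≈ 0.053 mm per year.
Specimen B: 4802 laminae at 2 years each span 4802 × 2 = 9604 years. B's length ≈ 0.053 × 9604 = 509.0 mm.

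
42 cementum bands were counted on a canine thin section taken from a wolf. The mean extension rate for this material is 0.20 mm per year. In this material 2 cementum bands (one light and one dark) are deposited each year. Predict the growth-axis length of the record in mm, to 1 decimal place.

Dividing by 2 cementum bands per year: 42 / 2 = 21 years.
Predicted length = 0.20 mm/year × 21 years = 4.2 mm.

4.2 mm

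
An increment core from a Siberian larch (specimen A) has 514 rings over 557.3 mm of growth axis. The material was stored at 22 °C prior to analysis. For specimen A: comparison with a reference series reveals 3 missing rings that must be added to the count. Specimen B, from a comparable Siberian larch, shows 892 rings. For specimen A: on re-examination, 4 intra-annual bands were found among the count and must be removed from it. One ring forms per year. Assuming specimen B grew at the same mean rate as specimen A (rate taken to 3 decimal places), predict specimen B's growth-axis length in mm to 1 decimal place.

Specimen A: after corrections the count is 514 − 4 + 3 = 513 rings.
A: 557.3 mm over 513 years gives 557.3 / 513 ≈ 1.086 mm/year.
B's length ≈ 1.086 × 892 = 968.7 mm.

968.7 mm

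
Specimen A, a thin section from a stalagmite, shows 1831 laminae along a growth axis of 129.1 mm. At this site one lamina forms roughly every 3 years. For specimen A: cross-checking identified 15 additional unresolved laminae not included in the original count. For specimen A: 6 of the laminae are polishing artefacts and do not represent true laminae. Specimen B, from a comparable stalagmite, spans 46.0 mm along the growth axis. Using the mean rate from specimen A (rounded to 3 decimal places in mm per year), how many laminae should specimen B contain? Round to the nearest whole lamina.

Specimen A: true lamina count = 1831 − 6 + 15 = 1840.
Specimen A: 1840 laminae at 3 years each span 1840 × 3 = 5520 years.
A: Mean rate = 129.1 mm / 5520 years ≈ 0.023 mm/year.
Specimen B: 46.0 mm / 0.023 mm per year = 2000.00 years; at 3 years per lamina that is 2000.00 / 3 ≈ 667 laminae.

667 laminae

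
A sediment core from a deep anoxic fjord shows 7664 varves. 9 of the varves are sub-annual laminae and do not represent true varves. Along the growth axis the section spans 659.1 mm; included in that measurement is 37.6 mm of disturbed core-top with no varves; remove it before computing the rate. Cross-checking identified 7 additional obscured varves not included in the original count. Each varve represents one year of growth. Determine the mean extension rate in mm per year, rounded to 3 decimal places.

0.081 mm per year

Correcting the raw count gives 7664 − 9 + 7 = 7662 true varves.
The growth record spans 659.1 − 37.6 = 621.5 mm.
Extension rate ≈ 621.5 / 7662 = 0.081 mm per year.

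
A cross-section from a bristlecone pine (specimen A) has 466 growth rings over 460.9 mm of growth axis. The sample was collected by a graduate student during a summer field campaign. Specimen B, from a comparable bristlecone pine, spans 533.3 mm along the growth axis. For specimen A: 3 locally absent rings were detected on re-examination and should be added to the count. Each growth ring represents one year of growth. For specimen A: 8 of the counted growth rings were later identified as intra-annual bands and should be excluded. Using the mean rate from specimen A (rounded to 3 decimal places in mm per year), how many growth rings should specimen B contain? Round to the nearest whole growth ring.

Specimen A: correcting the raw count gives 466 − 8 + 3 = 461 true growth rings.
A: Mean rate = 460.9 mm / 461 years ≈ 1.000 mm/yr.
B spans 533.3 / 1.000 = 533.30 years ≈ 533 growth rings.

533 growth rings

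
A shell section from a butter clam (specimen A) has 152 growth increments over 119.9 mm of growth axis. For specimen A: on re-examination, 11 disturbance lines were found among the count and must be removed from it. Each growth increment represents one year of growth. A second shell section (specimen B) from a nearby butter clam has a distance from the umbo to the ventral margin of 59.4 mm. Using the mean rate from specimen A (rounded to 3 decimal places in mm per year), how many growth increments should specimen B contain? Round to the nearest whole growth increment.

Specimen A: adjusted count: 152 − 11 = 141 growth increments.
A: Extension rate ≈ 119.9 / 141 = 0.850 mm per year.
For B, 59.4 / 0.850 = 69.88 years ≈ 70 growth increments.

70 growth increments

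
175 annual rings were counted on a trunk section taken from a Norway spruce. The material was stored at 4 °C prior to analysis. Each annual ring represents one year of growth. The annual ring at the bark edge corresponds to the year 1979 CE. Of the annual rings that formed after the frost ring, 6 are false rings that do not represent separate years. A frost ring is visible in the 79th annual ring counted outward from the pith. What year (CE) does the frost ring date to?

1889 CE

The frost ring sits at annual ring 79 from the pith, so 175 − 79 = 96 annual rings formed after it.
96 − 6 false = 90 true annual rings after the frost ring.
The annual ring at the bark edge is 1979 CE, so the frost ring dates to 1979 − 90 = 1889 CE.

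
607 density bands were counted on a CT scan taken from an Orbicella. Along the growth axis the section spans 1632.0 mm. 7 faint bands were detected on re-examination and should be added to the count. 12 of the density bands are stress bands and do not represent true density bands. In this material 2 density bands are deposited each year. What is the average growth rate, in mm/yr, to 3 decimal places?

True density band count = 607 − 12 + 7 = 602.
With 2 density bands per year, 602 / 2 = 301 years.
Mean rate = 1632.0 mm / 301 years ≈ 5.422 mm/yr.

5.422 mm/yr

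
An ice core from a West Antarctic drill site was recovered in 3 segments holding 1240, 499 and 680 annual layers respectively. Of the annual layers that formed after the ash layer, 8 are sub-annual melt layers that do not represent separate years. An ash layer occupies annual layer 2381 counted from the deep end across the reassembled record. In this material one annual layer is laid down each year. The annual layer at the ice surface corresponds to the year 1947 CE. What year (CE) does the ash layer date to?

Total annual layers = 1240 + 499 + 680 = 2419.
Between annual layer 2381 and the ice surface there are 2419 − 2381 = 38 annual layers.
Removing the 8 false annual layers leaves 38 − 8 = 30 true annual layers beyond the ash layer.
1947 − 30 = 1917 CE.

1917 CE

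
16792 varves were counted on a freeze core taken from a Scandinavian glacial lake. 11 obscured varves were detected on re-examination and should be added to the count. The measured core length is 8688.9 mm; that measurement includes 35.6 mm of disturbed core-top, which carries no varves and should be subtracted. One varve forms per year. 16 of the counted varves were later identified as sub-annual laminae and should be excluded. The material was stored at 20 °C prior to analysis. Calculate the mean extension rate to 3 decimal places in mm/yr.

Adjusted count: 16792 − 16 + 11 = 16787 varves.
Removing the 35.6 mm offcut leaves 8688.9 − 35.6 = 8653.3 mm.
8653.3 mm over 16787 years gives 8653.3 / 16787 ≈ 0.515 mm/yr.

0.515 mm/yr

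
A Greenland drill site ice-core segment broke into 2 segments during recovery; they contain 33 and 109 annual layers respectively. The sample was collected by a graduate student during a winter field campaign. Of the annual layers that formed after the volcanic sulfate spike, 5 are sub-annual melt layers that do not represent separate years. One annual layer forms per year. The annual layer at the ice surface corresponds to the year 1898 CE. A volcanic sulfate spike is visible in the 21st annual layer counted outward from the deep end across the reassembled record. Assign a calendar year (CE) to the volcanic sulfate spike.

Total annual layers = 33 + 109 = 142.
Between annual layer 21 and the ice surface there are 142 − 21 = 121 annual layers.
Excluding 5 false annual layers: 121 − 5 = 116.
Counting back 116 years from 1898 CE places the volcanic sulfate spike in 1898 − 116 = 1782 CE.

1782 CE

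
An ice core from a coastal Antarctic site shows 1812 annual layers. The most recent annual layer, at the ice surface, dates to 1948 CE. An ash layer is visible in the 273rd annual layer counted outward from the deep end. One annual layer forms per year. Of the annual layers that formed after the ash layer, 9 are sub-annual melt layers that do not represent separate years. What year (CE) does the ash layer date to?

418 CE

Between annual layer 273 and the ice surface there are 1812 − 273 = 1539 annual layers.
Removing the 9 false annual layers leaves 1539 − 9 = 1530 true annual layers beyond the ash layer.
1948 − 1530 = 418 CE.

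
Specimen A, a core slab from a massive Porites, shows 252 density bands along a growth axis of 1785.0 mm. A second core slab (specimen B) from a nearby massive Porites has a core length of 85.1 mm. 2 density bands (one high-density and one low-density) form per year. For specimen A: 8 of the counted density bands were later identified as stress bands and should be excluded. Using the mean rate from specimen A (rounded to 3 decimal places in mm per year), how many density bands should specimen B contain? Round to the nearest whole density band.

Specimen A: true density band count = 252 − 8 = 244.
Specimen A: with 2 density bands per year, 244 / 2 = 122 years.
A: 1785.0 mm over 122 years gives 1785.0 / 122 ≈ 14.631 mm per year.
B spans 85.1 / 14.631 = 5.82 years; at 2 density bands per year that is 5.82 × 2 ≈ 12 density bands.

12 density bands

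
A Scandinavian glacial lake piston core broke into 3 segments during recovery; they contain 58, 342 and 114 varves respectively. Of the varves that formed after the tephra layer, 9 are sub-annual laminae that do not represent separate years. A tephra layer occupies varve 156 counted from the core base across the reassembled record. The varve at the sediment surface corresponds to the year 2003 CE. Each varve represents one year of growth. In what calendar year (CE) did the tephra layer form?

1654 CE

Total varves = 58 + 342 + 114 = 514.
Between varve 156 and the sediment surface there are 514 − 156 = 358 varves.
358 − 9 false = 349 true varves after the tephra layer.
Counting back 349 years from 2003 CE places the tephra layer in 2003 − 349 = 1654 CE.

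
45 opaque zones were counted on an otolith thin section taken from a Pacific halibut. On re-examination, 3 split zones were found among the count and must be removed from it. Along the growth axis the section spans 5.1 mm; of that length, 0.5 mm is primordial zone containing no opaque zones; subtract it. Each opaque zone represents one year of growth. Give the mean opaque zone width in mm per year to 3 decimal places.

0.110 mm per year

Adjusted count: 45 − 3 = 42 opaque zones.
Net length = 5.1 − 0.5 = 4.6 mm.
4.6 mm over 42 years gives 4.6 / 42 ≈ 0.110 mm per year.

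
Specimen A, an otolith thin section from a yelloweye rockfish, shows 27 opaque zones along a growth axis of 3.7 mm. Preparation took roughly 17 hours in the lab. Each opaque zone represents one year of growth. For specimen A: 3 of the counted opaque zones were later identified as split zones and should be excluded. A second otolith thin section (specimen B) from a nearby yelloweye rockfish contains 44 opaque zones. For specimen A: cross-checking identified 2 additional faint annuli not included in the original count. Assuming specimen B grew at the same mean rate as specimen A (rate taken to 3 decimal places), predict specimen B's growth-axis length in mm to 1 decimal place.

Specimen A: after corrections the count is 27 − 3 + 2 = 26 opaque zones.
A: 3.7 mm over 26 years gives 3.7 / 26 ≈ 0.142 mm/yr.
Length of B = 0.142 × 44 = 6.2 mm.

6.2 mm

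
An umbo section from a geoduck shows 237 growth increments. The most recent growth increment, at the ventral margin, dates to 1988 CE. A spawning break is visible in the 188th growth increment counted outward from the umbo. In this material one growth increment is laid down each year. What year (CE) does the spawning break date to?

1939 CE

Between growth increment 188 and the ventral margin there are 237 − 188 = 49 growth increments.
Counting back 49 years from 1988 CE places the spawning break in 1988 − 49 = 1939 CE.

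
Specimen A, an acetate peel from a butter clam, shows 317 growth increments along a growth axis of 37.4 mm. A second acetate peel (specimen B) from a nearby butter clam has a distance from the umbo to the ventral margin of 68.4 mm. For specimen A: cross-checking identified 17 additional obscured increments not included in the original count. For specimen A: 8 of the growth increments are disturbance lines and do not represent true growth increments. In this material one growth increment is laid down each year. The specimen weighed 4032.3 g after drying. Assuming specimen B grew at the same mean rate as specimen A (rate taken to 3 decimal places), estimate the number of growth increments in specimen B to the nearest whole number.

Specimen A: correcting the raw count gives 317 − 8 + 17 = 326 true growth increments.
A: Extension rate ≈ 37.4 / 326 = 0.115 mm/year.
B spans 68.4 / 0.115 = 594.78 years ≈ 595 growth increments.

595 growth increments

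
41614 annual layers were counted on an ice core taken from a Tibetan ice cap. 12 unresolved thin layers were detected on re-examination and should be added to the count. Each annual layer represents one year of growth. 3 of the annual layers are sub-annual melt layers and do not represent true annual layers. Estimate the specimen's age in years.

True annual layer count = 41614 − 3 + 12 = 41623.
One annual layer per year makes the duration 41623 years.

41623 years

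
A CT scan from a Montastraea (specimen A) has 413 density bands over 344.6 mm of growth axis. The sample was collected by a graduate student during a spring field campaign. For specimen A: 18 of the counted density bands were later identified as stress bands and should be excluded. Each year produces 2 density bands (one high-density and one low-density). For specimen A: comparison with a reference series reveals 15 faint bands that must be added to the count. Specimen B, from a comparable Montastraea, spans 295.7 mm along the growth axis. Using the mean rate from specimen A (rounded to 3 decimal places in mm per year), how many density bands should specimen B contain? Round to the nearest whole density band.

352 density bands

Specimen A: after corrections the count is 413 − 18 + 15 = 410 density bands.
Specimen A: with 2 density bands per year, 410 / 2 = 205 years.
A: Mean rate = 344.6 mm / 205 years ≈ 1.681 mm per year.
For B, 295.7 / 1.681 = 175.91 years; at 2 density bands per year that is 175.91 × 2 ≈ 352 density bands.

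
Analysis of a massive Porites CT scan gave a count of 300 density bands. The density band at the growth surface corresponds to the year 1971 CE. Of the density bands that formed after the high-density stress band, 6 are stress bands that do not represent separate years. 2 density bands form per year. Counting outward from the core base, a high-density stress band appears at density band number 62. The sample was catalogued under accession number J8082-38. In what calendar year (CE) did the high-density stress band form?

1855 CE

Between density band 62 and the growth surface there are 300 − 62 = 238 density bands.
Excluding 6 false density bands: 238 − 6 = 232.
With 2 density bands per year, 232 / 2 = 116 years.
Counting back 116 years from 1971 CE places the high-density stress band in 1971 − 116 = 1855 CE.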